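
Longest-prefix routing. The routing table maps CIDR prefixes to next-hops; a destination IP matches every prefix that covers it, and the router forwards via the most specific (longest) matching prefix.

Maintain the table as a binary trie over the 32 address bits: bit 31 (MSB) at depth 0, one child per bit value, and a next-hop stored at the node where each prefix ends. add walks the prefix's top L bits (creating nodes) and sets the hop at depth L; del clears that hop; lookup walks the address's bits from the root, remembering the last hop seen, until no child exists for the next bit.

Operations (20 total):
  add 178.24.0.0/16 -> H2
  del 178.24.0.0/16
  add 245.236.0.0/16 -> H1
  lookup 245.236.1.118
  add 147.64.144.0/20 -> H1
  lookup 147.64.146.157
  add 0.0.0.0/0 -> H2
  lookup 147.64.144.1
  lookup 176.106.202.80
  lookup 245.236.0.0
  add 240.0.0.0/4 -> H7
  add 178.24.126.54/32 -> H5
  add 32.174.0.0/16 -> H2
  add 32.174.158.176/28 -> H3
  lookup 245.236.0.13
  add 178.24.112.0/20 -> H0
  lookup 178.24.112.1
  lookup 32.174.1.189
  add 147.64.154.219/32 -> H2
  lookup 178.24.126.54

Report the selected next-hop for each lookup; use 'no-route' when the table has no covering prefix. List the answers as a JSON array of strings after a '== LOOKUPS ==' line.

Trace:
  add 178.24.0.0/16 -> H2 at depth 16
  del 178.24.0.0/16 (clear depth 16)
  add 245.236.0.0/16 -> H1 at depth 16
  ? 245.236.1.118  path d0:-→d1:-→d2:-→d3:-→d4:-→d5:-→d6:-→d7:-→d8:-→d9:-→d10:-→d11:-→d12:-→d13:-→d14:-→d15:-→d16:H1  best=H1
  add 147.64.144.0/20 -> H1 at depth 20
  ? 147.64.146.157  path d0:-→d1:-→d2:-→d3:-→d4:-→d5:-→d6:-→d7:-→d8:-→d9:-→d10:-→d11:-→d12:-→d13:-→d14:-→d15:-→d16:-→d17:-→d18:-→d19:-→d20:H1  best=H1
  add 0.0.0.0/0 -> H2 at depth 0
  ? 147.64.144.1  path d0:H2→d1:-→d2:-→d3:-→d4:-→d5:-→d6:-→d7:-→d8:-→d9:-→d10:-→d11:-→d12:-→d13:-→d14:-→d15:-→d16:-→d17:-→d18:-→d19:-→d20:H1  best=H1
  ? 176.106.202.80  path d0:H2→d1:-→d2:-→d3:-→d4:-→d5:-→d6:-  best=H2
  ? 245.236.0.0  path d0:H2→d1:-→d2:-→d3:-→d4:-→d5:-→d6:-→d7:-→d8:-→d9:-→d10:-→d11:-→d12:-→d13:-→d14:-→d15:-→d16:H1  best=H1
  add 240.0.0.0/4 -> H7 at depth 4
  add 178.24.126.54/32 -> H5 at depth 32
  add 32.174.0.0/16 -> H2 at depth 16
  add 32.174.158.176/28 -> H3 at depth 28
  ? 245.236.0.13  path d0:H2→d1:-→d2:-→d3:-→d4:H7→d5:-→d6:-→d7:-→d8:-→d9:-→d10:-→d11:-→d12:-→d13:-→d14:-→d15:-→d16:H1  best=H1
  add 178.24.112.0/20 -> H0 at depth 20
  ? 178.24.112.1  path d0:H2→d1:-→d2:-→d3:-→d4:-→d5:-→d6:-→d7:-→d8:-→d9:-→d10:-→d11:-→d12:-→d13:-→d14:-→d15:-→d16:-→d17:-→d18:-→d19:-→d20:H0  best=H0
  ? 32.174.1.189  path d0:H2→d1:-→d2:-→d3:-→d4:-→d5:-→d6:-→d7:-→d8:-→d9:-→d10:-→d11:-→d12:-→d13:-→d14:-→d15:-→d16:H2  best=H2
  add 147.64.154.219/32 -> H2 at depth 32
  ? 178.24.126.54  path d0:H2→d1:-→d2:-→d3:-→d4:-→d5:-→d6:-→d7:-→d8:-→d9:-→d10:-→d11:-→d12:-→d13:-→d14:-→d15:-→d16:-→d17:-→d18:-→d19:-→d20:H0→d21:-→d22:-→d23:-→d24:-→d25:-→d26:-→d27:-→d28:-→d29:-→d30:-→d31:-→d32:H5  best=H5

== LOOKUPS ==
["H1","H1","H1","H2","H1","H1","H0","H2","H5"]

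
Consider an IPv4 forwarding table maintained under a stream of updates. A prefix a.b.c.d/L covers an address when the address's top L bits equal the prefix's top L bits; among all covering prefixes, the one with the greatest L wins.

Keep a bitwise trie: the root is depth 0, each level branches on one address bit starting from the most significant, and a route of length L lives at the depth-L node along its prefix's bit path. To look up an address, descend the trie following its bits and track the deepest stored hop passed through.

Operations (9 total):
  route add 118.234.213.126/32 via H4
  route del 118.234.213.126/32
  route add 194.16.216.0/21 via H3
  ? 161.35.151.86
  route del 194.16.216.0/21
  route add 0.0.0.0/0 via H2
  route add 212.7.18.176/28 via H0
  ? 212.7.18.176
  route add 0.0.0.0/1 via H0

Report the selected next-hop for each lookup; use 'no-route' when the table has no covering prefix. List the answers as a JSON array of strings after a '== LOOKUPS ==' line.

Process each operation:
  + 118.234.213.126/32 (H4) depth=32
  - 118.234.213.126/32 clear@32
  + 194.16.216.0/21 (H3) depth=21
  lookup 161.35.151.86: bits 1 walk d0:-→d1:- -> no-route
  - 194.16.216.0/21 clear@21
  + 0.0.0.0/0 (H2) depth=0
  + 212.7.18.176/28 (H0) depth=28
  lookup 212.7.18.176: bits 1101010000000111000100101011 walk d0:H2→d1:-→d2:-→d3:-→d4:-→d5:-→d6:-→d7:-→d8:-→d9:-→d10:-→d11:-→d12:-→d13:-→d14:-→d15:-→d16:-→d17:-→d18:-→d19:-→d20:-→d21:-→d22:-→d23:-→d24:-→d25:-→d26:-→d27:-→d28:H0 -> H0
  + 0.0.0.0/1 (H0) depth=1

== LOOKUPS ==
["no-route","H0"]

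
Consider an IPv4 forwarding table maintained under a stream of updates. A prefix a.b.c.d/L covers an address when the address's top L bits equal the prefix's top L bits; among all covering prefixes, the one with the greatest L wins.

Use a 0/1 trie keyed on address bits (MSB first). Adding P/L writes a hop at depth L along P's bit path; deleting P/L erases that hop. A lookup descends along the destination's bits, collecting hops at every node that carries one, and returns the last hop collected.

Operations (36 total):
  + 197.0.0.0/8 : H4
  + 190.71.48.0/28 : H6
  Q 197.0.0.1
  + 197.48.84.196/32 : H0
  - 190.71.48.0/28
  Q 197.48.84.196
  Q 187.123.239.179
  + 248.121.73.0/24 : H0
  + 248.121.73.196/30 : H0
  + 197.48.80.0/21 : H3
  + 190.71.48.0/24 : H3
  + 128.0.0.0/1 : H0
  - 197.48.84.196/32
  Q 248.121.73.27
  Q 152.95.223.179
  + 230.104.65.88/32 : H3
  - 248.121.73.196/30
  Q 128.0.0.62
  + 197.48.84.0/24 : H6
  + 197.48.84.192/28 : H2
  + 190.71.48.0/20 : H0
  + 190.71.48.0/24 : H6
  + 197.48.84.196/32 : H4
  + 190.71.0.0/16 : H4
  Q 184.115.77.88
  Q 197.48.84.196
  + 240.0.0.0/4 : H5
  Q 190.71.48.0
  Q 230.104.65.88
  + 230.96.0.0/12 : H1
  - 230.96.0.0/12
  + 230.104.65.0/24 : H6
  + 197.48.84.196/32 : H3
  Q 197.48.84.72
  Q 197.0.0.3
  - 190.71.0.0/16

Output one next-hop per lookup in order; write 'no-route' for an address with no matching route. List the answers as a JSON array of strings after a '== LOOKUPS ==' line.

Apply in order:
  add 197.0.0.0/8 -> H4 at depth 8
  add 190.71.48.0/28 -> H6 at depth 28
  ? 197.0.0.1  path d0:-→d1:-→d2:-→d3:-→d4:-→d5:-→d6:-→d7:-→d8:H4  best=H4
  add 197.48.84.196/32 -> H0 at depth 32
  del 190.71.48.0/28 (clear depth 28)
  ? 197.48.84.196  path d0:-→d1:-→d2:-→d3:-→d4:-→d5:-→d6:-→d7:-→d8:H4→d9:-→d10:-→d11:-→d12:-→d13:-→d14:-→d15:-→d16:-→d17:-→d18:-→d19:-→d20:-→d21:-→d22:-→d23:-→d24:-→d25:-→d26:-→d27:-→d28:-→d29:-→d30:-→d31:-→d32:H0  best=H0
  ? 187.123.239.179  path d0:-→d1:-→d2:-→d3:-→d4:-→d5:-  best=no-route
  add 248.121.73.0/24 -> H0 at depth 24
  add 248.121.73.196/30 -> H0 at depth 30
  add 197.48.80.0/21 -> H3 at depth 21
  add 190.71.48.0/24 -> H3 at depth 24
  add 128.0.0.0/1 -> H0 at depth 1
  del 197.48.84.196/32 (clear depth 32)
  ? 248.121.73.27  path d0:-→d1:H0→d2:-→d3:-→d4:-→d5:-→d6:-→d7:-→d8:-→d9:-→d10:-→d11:-→d12:-→d13:-→d14:-→d15:-→d16:-→d17:-→d18:-→d19:-→d20:-→d21:-→d22:-→d23:-→d24:H0  best=H0
  ? 152.95.223.179  path d0:-→d1:H0→d2:-  best=H0
  add 230.104.65.88/32 -> H3 at depth 32
  del 248.121.73.196/30 (clear depth 30)
  ? 128.0.0.62  path d0:-→d1:H0→d2:-  best=H0
  add 197.48.84.0/24 -> H6 at depth 24
  add 197.48.84.192/28 -> H2 at depth 28
  add 190.71.48.0/20 -> H0 at depth 20
  add 190.71.48.0/24 -> H6 at depth 24
  add 197.48.84.196/32 -> H4 at depth 32
  add 190.71.0.0/16 -> H4 at depth 16
  ? 184.115.77.88  path d0:-→d1:H0→d2:-→d3:-→d4:-→d5:-  best=H0
  ? 197.48.84.196  path d0:-→d1:H0→d2:-→d3:-→d4:-→d5:-→d6:-→d7:-→d8:H4→d9:-→d10:-→d11:-→d12:-→d13:-→d14:-→d15:-→d16:-→d17:-→d18:-→d19:-→d20:-→d21:H3→d22:-→d23:-→d24:H6→d25:-→d26:-→d27:-→d28:H2→d29:-→d30:-→d31:-→d32:H4  best=H4
  add 240.0.0.0/4 -> H5 at depth 4
  ? 190.71.48.0  path d0:-→d1:H0→d2:-→d3:-→d4:-→d5:-→d6:-→d7:-→d8:-→d9:-→d10:-→d11:-→d12:-→d13:-→d14:-→d15:-→d16:H4→d17:-→d18:-→d19:-→d20:H0→d21:-→d22:-→d23:-→d24:H6→d25:-→d26:-→d27:-→d28:-  best=H6
  ? 230.104.65.88  path d0:-→d1:H0→d2:-→d3:-→d4:-→d5:-→d6:-→d7:-→d8:-→d9:-→d10:-→d11:-→d12:-→d13:-→d14:-→d15:-→d16:-→d17:-→d18:-→d19:-→d20:-→d21:-→d22:-→d23:-→d24:-→d25:-→d26:-→d27:-→d28:-→d29:-→d30:-→d31:-→d32:H3  best=H3
  add 230.96.0.0/12 -> H1 at depth 12
  del 230.96.0.0/12 (clear depth 12)
  add 230.104.65.0/24 -> H6 at depth 24
  add 197.48.84.196/32 -> H3 at depth 32
  ? 197.48.84.72  path d0:-→d1:H0→d2:-→d3:-→d4:-→d5:-→d6:-→d7:-→d8:H4→d9:-→d10:-→d11:-→d12:-→d13:-→d14:-→d15:-→d16:-→d17:-→d18:-→d19:-→d20:-→d21:H3→d22:-→d23:-→d24:H6  best=H6
  ? 197.0.0.3  path d0:-→d1:H0→d2:-→d3:-→d4:-→d5:-→d6:-→d7:-→d8:H4→d9:-→d10:-  best=H4
  del 190.71.0.0/16 (clear depth 16)

== LOOKUPS ==
["H4","H0","no-route","H0","H0","H0","H0","H4","H6","H3","H6","H4"]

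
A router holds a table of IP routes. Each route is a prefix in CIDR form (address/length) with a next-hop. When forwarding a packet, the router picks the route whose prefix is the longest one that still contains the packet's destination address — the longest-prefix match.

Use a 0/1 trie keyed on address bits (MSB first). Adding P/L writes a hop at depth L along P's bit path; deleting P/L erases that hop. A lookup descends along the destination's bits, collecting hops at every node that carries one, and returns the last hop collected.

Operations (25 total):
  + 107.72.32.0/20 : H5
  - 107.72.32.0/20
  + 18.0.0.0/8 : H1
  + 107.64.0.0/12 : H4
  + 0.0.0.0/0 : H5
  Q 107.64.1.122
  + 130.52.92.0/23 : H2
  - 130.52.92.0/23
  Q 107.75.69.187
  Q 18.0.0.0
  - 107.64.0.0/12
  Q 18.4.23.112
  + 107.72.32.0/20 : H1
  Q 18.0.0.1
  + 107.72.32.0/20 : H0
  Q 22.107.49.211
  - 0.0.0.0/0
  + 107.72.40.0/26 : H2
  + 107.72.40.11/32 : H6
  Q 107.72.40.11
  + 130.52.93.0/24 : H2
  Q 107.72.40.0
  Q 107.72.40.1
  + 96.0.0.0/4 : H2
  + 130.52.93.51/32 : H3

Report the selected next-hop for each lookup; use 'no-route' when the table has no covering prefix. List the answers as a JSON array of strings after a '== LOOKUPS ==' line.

Process each operation:
  + 107.72.32.0/20 (H5) depth=20
  del 107.72.32.0/20 (clear depth 20)
  + 18.0.0.0/8 (H1) depth=8
  + 107.64.0.0/12 (H4) depth=12
  + 0.0.0.0/0 (H5) depth=0
  ? 107.64.1.122  path d0:H5→d1:-→d2:-→d3:-→d4:-→d5:-→d6:-→d7:-→d8:-→d9:-→d10:-→d11:-→d12:H4  best=H4
  + 130.52.92.0/23 (H2) depth=23
  del 130.52.92.0/23 (clear depth 23)
  ? 107.75.69.187  path d0:H5→d1:-→d2:-→d3:-→d4:-→d5:-→d6:-→d7:-→d8:-→d9:-→d10:-→d11:-→d12:H4→d13:-→d14:-  best=H4
  ? 18.0.0.0  path d0:H5→d1:-→d2:-→d3:-→d4:-→d5:-→d6:-→d7:-→d8:H1  best=H1
  del 107.64.0.0/12 (clear depth 12)
  ? 18.4.23.112  path d0:H5→d1:-→d2:-→d3:-→d4:-→d5:-→d6:-→d7:-→d8:H1  best=H1
  + 107.72.32.0/20 (H1) depth=20
  ? 18.0.0.1  path d0:H5→d1:-→d2:-→d3:-→d4:-→d5:-→d6:-→d7:-→d8:H1  best=H1
  + 107.72.32.0/20 (H0) depth=20
  ? 22.107.49.211  path d0:H5→d1:-→d2:-→d3:-→d4:-→d5:-  best=H5
  del 0.0.0.0/0 (clear depth 0)
  + 107.72.40.0/26 (H2) depth=26
  + 107.72.40.11/32 (H6) depth=32
  ? 107.72.40.11  path d0:-→d1:-→d2:-→d3:-→d4:-→d5:-→d6:-→d7:-→d8:-→d9:-→d10:-→d11:-→d12:-→d13:-→d14:-→d15:-→d16:-→d17:-→d18:-→d19:-→d20:H0→d21:-→d22:-→d23:-→d24:-→d25:-→d26:H2→d27:-→d28:-→d29:-→d30:-→d31:-→d32:H6  best=H6
  + 130.52.93.0/24 (H2) depth=24
  ? 107.72.40.0  path d0:-→d1:-→d2:-→d3:-→d4:-→d5:-→d6:-→d7:-→d8:-→d9:-→d10:-→d11:-→d12:-→d13:-→d14:-→d15:-→d16:-→d17:-→d18:-→d19:-→d20:H0→d21:-→d22:-→d23:-→d24:-→d25:-→d26:H2→d27:-→d28:-  best=H2
  ? 107.72.40.1  path d0:-→d1:-→d2:-→d3:-→d4:-→d5:-→d6:-→d7:-→d8:-→d9:-→d10:-→d11:-→d12:-→d13:-→d14:-→d15:-→d16:-→d17:-→d18:-→d19:-→d20:H0→d21:-→d22:-→d23:-→d24:-→d25:-→d26:H2→d27:-→d28:-  best=H2
  + 96.0.0.0/4 (H2) depth=4
  + 130.52.93.51/32 (H3) depth=32

== LOOKUPS ==
["H4","H4","H1","H1","H1","H5","H6","H2","H2"]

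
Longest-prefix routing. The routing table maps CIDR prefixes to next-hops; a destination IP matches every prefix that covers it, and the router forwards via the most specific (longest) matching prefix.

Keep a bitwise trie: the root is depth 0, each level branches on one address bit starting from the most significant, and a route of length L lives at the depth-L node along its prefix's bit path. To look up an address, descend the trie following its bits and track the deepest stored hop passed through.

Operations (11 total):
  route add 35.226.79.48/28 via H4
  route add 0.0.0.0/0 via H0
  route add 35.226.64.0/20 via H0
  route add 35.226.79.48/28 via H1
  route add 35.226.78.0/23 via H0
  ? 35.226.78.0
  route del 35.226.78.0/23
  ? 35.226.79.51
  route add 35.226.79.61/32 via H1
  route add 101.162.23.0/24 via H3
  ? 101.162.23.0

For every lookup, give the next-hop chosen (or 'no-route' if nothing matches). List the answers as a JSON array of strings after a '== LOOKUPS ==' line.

Apply in order:
  add 35.226.79.48/28 -> H4 at depth 28
  add 0.0.0.0/0 -> H0 at depth 0
  add 35.226.64.0/20 -> H0 at depth 20
  add 35.226.79.48/28 -> H1 at depth 28
  add 35.226.78.0/23 -> H0 at depth 23
  ? 35.226.78.0  path d0:H0→d1:-→d2:-→d3:-→d4:-→d5:-→d6:-→d7:-→d8:-→d9:-→d10:-→d11:-→d12:-→d13:-→d14:-→d15:-→d16:-→d17:-→d18:-→d19:-→d20:H0→d21:-→d22:-→d23:H0  best=H0
  del 35.226.78.0/23 (clear depth 23)
  ? 35.226.79.51  path d0:H0→d1:-→d2:-→d3:-→d4:-→d5:-→d6:-→d7:-→d8:-→d9:-→d10:-→d11:-→d12:-→d13:-→d14:-→d15:-→d16:-→d17:-→d18:-→d19:-→d20:H0→d21:-→d22:-→d23:-→d24:-→d25:-→d26:-→d27:-→d28:H1  best=H1
  add 35.226.79.61/32 -> H1 at depth 32
  add 101.162.23.0/24 -> H3 at depth 24
  ? 101.162.23.0  path d0:H0→d1:-→d2:-→d3:-→d4:-→d5:-→d6:-→d7:-→d8:-→d9:-→d10:-→d11:-→d12:-→d13:-→d14:-→d15:-→d16:-→d17:-→d18:-→d19:-→d20:-→d21:-→d22:-→d23:-→d24:H3  best=H3

== LOOKUPS ==
["H0","H1","H3"]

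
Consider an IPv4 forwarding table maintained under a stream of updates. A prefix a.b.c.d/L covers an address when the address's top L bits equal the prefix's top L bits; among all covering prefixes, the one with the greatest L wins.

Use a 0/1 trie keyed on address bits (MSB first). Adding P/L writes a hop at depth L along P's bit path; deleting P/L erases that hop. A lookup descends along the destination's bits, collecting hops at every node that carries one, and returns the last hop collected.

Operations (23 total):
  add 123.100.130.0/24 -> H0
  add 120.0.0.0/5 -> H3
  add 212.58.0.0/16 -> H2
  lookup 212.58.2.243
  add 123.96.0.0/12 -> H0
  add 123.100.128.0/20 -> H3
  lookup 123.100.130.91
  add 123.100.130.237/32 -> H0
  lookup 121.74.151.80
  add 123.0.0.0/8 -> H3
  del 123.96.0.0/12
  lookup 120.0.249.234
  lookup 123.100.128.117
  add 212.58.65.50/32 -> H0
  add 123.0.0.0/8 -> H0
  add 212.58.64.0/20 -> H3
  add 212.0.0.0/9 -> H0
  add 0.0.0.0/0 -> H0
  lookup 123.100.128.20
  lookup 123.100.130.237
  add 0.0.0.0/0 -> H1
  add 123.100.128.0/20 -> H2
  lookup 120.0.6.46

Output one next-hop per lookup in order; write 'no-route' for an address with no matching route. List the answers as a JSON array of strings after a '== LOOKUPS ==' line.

Process each operation:
  add 123.100.130.0/24 -> H0 at depth 24
  add 120.0.0.0/5 -> H3 at depth 5
  add 212.58.0.0/16 -> H2 at depth 16
  Q 212.58.2.243: descend 1101010000111010 ; hops seen [H2] ; pick H2
  add 123.96.0.0/12 -> H0 at depth 12
  add 123.100.128.0/20 -> H3 at depth 20
  Q 123.100.130.91: descend 011110110110010010000010 ; hops seen [H3,H0,H3,H0] ; pick H0
  add 123.100.130.237/32 -> H0 at depth 32
  Q 121.74.151.80: descend 011110 ; hops seen [H3] ; pick H3
  add 123.0.0.0/8 -> H3 at depth 8
  - 123.96.0.0/12 clear@12
  Q 120.0.249.234: descend 011110 ; hops seen [H3] ; pick H3
  Q 123.100.128.117: descend 0111101101100100100000 ; hops seen [H3,H3,H3] ; pick H3
  add 212.58.65.50/32 -> H0 at depth 32
  add 123.0.0.0/8 -> H0 at depth 8
  add 212.58.64.0/20 -> H3 at depth 20
  add 212.0.0.0/9 -> H0 at depth 9
  add 0.0.0.0/0 -> H0 at depth 0
  Q 123.100.128.20: descend 0111101101100100100000 ; hops seen [H0,H3,H0,H3] ; pick H3
  Q 123.100.130.237: descend 01111011011001001000001011101101 ; hops seen [H0,H3,H0,H3,H0,H0] ; pick H0
  add 0.0.0.0/0 -> H1 at depth 0
  add 123.100.128.0/20 -> H2 at depth 20
  Q 120.0.6.46: descend 011110 ; hops seen [H1,H3] ; pick H3

== LOOKUPS ==
["H2","H0","H3","H3","H3","H3","H0","H3"]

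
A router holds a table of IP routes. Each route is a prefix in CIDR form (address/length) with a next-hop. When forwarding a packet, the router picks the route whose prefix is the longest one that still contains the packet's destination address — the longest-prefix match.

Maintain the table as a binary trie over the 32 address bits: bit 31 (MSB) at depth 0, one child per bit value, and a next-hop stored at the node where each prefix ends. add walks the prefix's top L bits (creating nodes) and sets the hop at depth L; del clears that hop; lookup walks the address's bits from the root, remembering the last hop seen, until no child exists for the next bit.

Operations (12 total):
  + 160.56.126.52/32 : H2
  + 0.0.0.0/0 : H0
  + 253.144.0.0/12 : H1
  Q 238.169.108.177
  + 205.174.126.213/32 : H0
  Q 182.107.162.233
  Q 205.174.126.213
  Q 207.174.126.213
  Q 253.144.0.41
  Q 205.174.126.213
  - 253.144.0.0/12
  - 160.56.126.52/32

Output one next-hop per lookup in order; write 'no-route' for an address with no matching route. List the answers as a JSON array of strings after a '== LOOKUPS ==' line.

Process each operation:
  + 160.56.126.52/32 (H2) depth=32
  + 0.0.0.0/0 (H0) depth=0
  + 253.144.0.0/12 (H1) depth=12
  lookup 238.169.108.177: bits 111 walk d0:H0→d1:-→d2:-→d3:- -> H0
  + 205.174.126.213/32 (H0) depth=32
  lookup 182.107.162.233: bits 101 walk d0:H0→d1:-→d2:-→d3:- -> H0
  lookup 205.174.126.213: bits 11001101101011100111111011010101 walk d0:H0→d1:-→d2:-→d3:-→d4:-→d5:-→d6:-→d7:-→d8:-→d9:-→d10:-→d11:-→d12:-→d13:-→d14:-→d15:-→d16:-→d17:-→d18:-→d19:-→d20:-→d21:-→d22:-→d23:-→d24:-→d25:-→d26:-→d27:-→d28:-→d29:-→d30:-→d31:-→d32:H0 -> H0
  lookup 207.174.126.213: bits 110011 walk d0:H0→d1:-→d2:-→d3:-→d4:-→d5:-→d6:- -> H0
  lookup 253.144.0.41: bits 111111011001 walk d0:H0→d1:-→d2:-→d3:-→d4:-→d5:-→d6:-→d7:-→d8:-→d9:-→d10:-→d11:-→d12:H1 -> H1
  lookup 205.174.126.213: bits 11001101101011100111111011010101 walk d0:H0→d1:-→d2:-→d3:-→d4:-→d5:-→d6:-→d7:-→d8:-→d9:-→d10:-→d11:-→d12:-→d13:-→d14:-→d15:-→d16:-→d17:-→d18:-→d19:-→d20:-→d21:-→d22:-→d23:-→d24:-→d25:-→d26:-→d27:-→d28:-→d29:-→d30:-→d31:-→d32:H0 -> H0
  - 253.144.0.0/12 clear@12
  - 160.56.126.52/32 clear@32

== LOOKUPS ==
["H0","H0","H0","H0","H1","H0"]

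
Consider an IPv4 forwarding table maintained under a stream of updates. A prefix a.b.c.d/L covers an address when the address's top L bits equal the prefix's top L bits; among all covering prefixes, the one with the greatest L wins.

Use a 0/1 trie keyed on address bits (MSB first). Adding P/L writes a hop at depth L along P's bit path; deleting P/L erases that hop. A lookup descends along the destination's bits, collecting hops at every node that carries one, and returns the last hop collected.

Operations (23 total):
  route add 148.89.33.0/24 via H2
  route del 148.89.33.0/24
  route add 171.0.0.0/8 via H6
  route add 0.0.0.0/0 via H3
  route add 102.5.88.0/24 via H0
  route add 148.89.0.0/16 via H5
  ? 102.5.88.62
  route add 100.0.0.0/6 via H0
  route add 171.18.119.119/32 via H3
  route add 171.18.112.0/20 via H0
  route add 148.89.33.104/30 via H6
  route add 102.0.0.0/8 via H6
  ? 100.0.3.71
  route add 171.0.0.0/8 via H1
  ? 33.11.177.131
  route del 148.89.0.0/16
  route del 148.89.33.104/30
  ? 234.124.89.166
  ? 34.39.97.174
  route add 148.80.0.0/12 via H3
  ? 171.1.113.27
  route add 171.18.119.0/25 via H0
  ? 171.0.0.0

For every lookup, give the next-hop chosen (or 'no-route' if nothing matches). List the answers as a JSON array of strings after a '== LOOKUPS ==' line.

Process each operation:
  + 148.89.33.0/24 (H2) depth=24
  - 148.89.33.0/24 clear@24
  + 171.0.0.0/8 (H6) depth=8
  + 0.0.0.0/0 (H3) depth=0
  + 102.5.88.0/24 (H0) depth=24
  + 148.89.0.0/16 (H5) depth=16
  Q 102.5.88.62: descend 011001100000010101011000 ; hops seen [H3,H0] ; pick H0
  + 100.0.0.0/6 (H0) depth=6
  + 171.18.119.119/32 (H3) depth=32
  + 171.18.112.0/20 (H0) depth=20
  + 148.89.33.104/30 (H6) depth=30
  + 102.0.0.0/8 (H6) depth=8
  Q 100.0.3.71: descend 011001 ; hops seen [H3,H0] ; pick H0
  + 171.0.0.0/8 (H1) depth=8
  Q 33.11.177.131: descend 0 ; hops seen [H3] ; pick H3
  - 148.89.0.0/16 clear@16
  - 148.89.33.104/30 clear@30
  Q 234.124.89.166: descend 1 ; hops seen [H3] ; pick H3
  Q 34.39.97.174: descend 0 ; hops seen [H3] ; pick H3
  + 148.80.0.0/12 (H3) depth=12
  Q 171.1.113.27: descend 10101011000 ; hops seen [H3,H1] ; pick H1
  + 171.18.119.0/25 (H0) depth=25
  Q 171.0.0.0: descend 10101011000 ; hops seen [H3,H1] ; pick H1

== LOOKUPS ==
["H0","H0","H3","H3","H3","H1","H1"]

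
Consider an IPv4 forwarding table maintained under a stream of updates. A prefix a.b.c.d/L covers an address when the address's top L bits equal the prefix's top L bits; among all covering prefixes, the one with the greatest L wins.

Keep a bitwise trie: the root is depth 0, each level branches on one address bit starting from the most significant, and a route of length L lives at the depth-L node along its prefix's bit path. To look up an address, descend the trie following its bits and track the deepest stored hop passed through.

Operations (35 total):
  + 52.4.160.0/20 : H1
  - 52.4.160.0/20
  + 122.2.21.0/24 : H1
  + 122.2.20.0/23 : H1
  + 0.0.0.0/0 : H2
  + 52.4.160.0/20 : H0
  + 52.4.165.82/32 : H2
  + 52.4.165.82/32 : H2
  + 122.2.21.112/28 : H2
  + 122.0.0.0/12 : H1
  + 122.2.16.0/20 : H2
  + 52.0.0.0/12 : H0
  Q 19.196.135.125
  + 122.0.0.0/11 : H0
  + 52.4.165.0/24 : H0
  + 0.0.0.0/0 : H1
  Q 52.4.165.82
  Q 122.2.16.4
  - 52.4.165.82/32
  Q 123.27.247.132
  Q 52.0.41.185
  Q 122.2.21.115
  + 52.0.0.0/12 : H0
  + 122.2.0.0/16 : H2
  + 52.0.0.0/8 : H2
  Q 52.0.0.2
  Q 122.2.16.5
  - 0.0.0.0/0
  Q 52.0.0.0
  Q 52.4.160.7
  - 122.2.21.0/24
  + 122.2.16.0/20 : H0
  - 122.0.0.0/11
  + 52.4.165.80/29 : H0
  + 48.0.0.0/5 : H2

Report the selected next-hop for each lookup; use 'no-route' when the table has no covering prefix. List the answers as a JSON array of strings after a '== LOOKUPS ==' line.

Apply in order:
  + 52.4.160.0/20 (H1) depth=20
  del 52.4.160.0/20 (clear depth 20)
  + 122.2.21.0/24 (H1) depth=24
  + 122.2.20.0/23 (H1) depth=23
  + 0.0.0.0/0 (H2) depth=0
  + 52.4.160.0/20 (H0) depth=20
  + 52.4.165.82/32 (H2) depth=32
  + 52.4.165.82/32 (H2) depth=32
  + 122.2.21.112/28 (H2) depth=28
  + 122.0.0.0/12 (H1) depth=12
  + 122.2.16.0/20 (H2) depth=20
  + 52.0.0.0/12 (H0) depth=12
  lookup 19.196.135.125: bits 00 walk d0:H2→d1:-→d2:- -> H2
  + 122.0.0.0/11 (H0) depth=11
  + 52.4.165.0/24 (H0) depth=24
  + 0.0.0.0/0 (H1) depth=0
  lookup 52.4.165.82: bits 00110100000001001010010101010010 walk d0:H1→d1:-→d2:-→d3:-→d4:-→d5:-→d6:-→d7:-→d8:-→d9:-→d10:-→d11:-→d12:H0→d13:-→d14:-→d15:-→d16:-→d17:-→d18:-→d19:-→d20:H0→d21:-→d22:-→d23:-→d24:H0→d25:-→d26:-→d27:-→d28:-→d29:-→d30:-→d31:-→d32:H2 -> H2
  lookup 122.2.16.4: bits 011110100000001000010 walk d0:H1→d1:-→d2:-→d3:-→d4:-→d5:-→d6:-→d7:-→d8:-→d9:-→d10:-→d11:H0→d12:H1→d13:-→d14:-→d15:-→d16:-→d17:-→d18:-→d19:-→d20:H2→d21:- -> H2
  del 52.4.165.82/32 (clear depth 32)
  lookup 123.27.247.132: bits 0111101 walk d0:H1→d1:-→d2:-→d3:-→d4:-→d5:-→d6:-→d7:- -> H1
  lookup 52.0.41.185: bits 0011010000000 walk d0:H1→d1:-→d2:-→d3:-→d4:-→d5:-→d6:-→d7:-→d8:-→d9:-→d10:-→d11:-→d12:H0→d13:- -> H0
  lookup 122.2.21.115: bits 0111101000000010000101010111 walk d0:H1→d1:-→d2:-→d3:-→d4:-→d5:-→d6:-→d7:-→d8:-→d9:-→d10:-→d11:H0→d12:H1→d13:-→d14:-→d15:-→d16:-→d17:-→d18:-→d19:-→d20:H2→d21:-→d22:-→d23:H1→d24:H1→d25:-→d26:-→d27:-→d28:H2 -> H2
  + 52.0.0.0/12 (H0) depth=12
  + 122.2.0.0/16 (H2) depth=16
  + 52.0.0.0/8 (H2) depth=8
  lookup 52.0.0.2: bits 0011010000000 walk d0:H1→d1:-→d2:-→d3:-→d4:-→d5:-→d6:-→d7:-→d8:H2→d9:-→d10:-→d11:-→d12:H0→d13:- -> H0
  lookup 122.2.16.5: bits 011110100000001000010 walk d0:H1→d1:-→d2:-→d3:-→d4:-→d5:-→d6:-→d7:-→d8:-→d9:-→d10:-→d11:H0→d12:H1→d13:-→d14:-→d15:-→d16:H2→d17:-→d18:-→d19:-→d20:H2→d21:- -> H2
  del 0.0.0.0/0 (clear depth 0)
  lookup 52.0.0.0: bits 0011010000000 walk d0:-→d1:-→d2:-→d3:-→d4:-→d5:-→d6:-→d7:-→d8:H2→d9:-→d10:-→d11:-→d12:H0→d13:- -> H0
  lookup 52.4.160.7: bits 001101000000010010100 walk d0:-→d1:-→d2:-→d3:-→d4:-→d5:-→d6:-→d7:-→d8:H2→d9:-→d10:-→d11:-→d12:H0→d13:-→d14:-→d15:-→d16:-→d17:-→d18:-→d19:-→d20:H0→d21:- -> H0
  del 122.2.21.0/24 (clear depth 24)
  + 122.2.16.0/20 (H0) depth=20
  del 122.0.0.0/11 (clear depth 11)
  + 52.4.165.80/29 (H0) depth=29
  + 48.0.0.0/5 (H2) depth=5

== LOOKUPS ==
["H2","H2","H2","H1","H0","H2","H0","H2","H0","H0"]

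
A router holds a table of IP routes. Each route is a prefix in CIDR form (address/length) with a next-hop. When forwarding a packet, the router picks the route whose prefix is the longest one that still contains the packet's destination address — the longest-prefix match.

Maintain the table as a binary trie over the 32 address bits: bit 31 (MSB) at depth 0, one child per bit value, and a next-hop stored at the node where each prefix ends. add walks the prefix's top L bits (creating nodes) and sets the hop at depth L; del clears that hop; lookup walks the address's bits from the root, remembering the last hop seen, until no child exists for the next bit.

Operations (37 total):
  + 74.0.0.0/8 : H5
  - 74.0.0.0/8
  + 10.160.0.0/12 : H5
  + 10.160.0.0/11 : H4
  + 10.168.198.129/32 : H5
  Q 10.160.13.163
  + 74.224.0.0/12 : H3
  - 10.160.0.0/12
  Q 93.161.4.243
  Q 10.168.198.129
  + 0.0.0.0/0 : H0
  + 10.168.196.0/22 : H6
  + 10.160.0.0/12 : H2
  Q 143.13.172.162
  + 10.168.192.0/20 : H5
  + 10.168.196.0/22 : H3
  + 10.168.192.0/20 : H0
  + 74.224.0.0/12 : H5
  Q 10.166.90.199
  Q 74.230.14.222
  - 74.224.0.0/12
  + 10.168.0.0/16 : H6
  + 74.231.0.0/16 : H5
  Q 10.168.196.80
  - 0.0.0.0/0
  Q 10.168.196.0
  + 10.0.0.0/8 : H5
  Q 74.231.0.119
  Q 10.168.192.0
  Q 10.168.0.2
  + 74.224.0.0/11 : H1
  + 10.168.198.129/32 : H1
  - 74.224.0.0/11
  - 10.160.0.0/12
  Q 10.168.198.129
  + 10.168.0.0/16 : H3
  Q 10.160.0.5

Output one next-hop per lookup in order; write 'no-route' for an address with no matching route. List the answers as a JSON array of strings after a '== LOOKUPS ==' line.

Apply in order:
  add 74.0.0.0/8 -> H5 at depth 8
  - 74.0.0.0/8 clear@8
  add 10.160.0.0/12 -> H5 at depth 12
  add 10.160.0.0/11 -> H4 at depth 11
  add 10.168.198.129/32 -> H5 at depth 32
  lookup 10.160.13.163: bits 000010101010 walk d0:-→d1:-→d2:-→d3:-→d4:-→d5:-→d6:-→d7:-→d8:-→d9:-→d10:-→d11:H4→d12:H5 -> H5
  add 74.224.0.0/12 -> H3 at depth 12
  - 10.160.0.0/12 clear@12
  lookup 93.161.4.243: bits 010 walk d0:-→d1:-→d2:-→d3:- -> no-route
  lookup 10.168.198.129: bits 00001010101010001100011010000001 walk d0:-→d1:-→d2:-→d3:-→d4:-→d5:-→d6:-→d7:-→d8:-→d9:-→d10:-→d11:H4→d12:-→d13:-→d14:-→d15:-→d16:-→d17:-→d18:-→d19:-→d20:-→d21:-→d22:-→d23:-→d24:-→d25:-→d26:-→d27:-→d28:-→d29:-→d30:-→d31:-→d32:H5 -> H5
  add 0.0.0.0/0 -> H0 at depth 0
  add 10.168.196.0/22 -> H6 at depth 22
  add 10.160.0.0/12 -> H2 at depth 12
  lookup 143.13.172.162: bits ε walk d0:H0 -> H0
  add 10.168.192.0/20 -> H5 at depth 20
  add 10.168.196.0/22 -> H3 at depth 22
  add 10.168.192.0/20 -> H0 at depth 20
  add 74.224.0.0/12 -> H5 at depth 12
  lookup 10.166.90.199: bits 000010101010 walk d0:H0→d1:-→d2:-→d3:-→d4:-→d5:-→d6:-→d7:-→d8:-→d9:-→d10:-→d11:H4→d12:H2 -> H2
  lookup 74.230.14.222: bits 010010101110 walk d0:H0→d1:-→d2:-→d3:-→d4:-→d5:-→d6:-→d7:-→d8:-→d9:-→d10:-→d11:-→d12:H5 -> H5
  - 74.224.0.0/12 clear@12
  add 10.168.0.0/16 -> H6 at depth 16
  add 74.231.0.0/16 -> H5 at depth 16
  lookup 10.168.196.80: bits 0000101010101000110001 walk d0:H0→d1:-→d2:-→d3:-→d4:-→d5:-→d6:-→d7:-→d8:-→d9:-→d10:-→d11:H4→d12:H2→d13:-→d14:-→d15:-→d16:H6→d17:-→d18:-→d19:-→d20:H0→d21:-→d22:H3 -> H3
  - 0.0.0.0/0 clear@0
  lookup 10.168.196.0: bits 0000101010101000110001 walk d0:-→d1:-→d2:-→d3:-→d4:-→d5:-→d6:-→d7:-→d8:-→d9:-→d10:-→d11:H4→d12:H2→d13:-→d14:-→d15:-→d16:H6→d17:-→d18:-→d19:-→d20:H0→d21:-→d22:H3 -> H3
  add 10.0.0.0/8 -> H5 at depth 8
  lookup 74.231.0.119: bits 0100101011100111 walk d0:-→d1:-→d2:-→d3:-→d4:-→d5:-→d6:-→d7:-→d8:-→d9:-→d10:-→d11:-→d12:-→d13:-→d14:-→d15:-→d16:H5 -> H5
  lookup 10.168.192.0: bits 000010101010100011000 walk d0:-→d1:-→d2:-→d3:-→d4:-→d5:-→d6:-→d7:-→d8:H5→d9:-→d10:-→d11:H4→d12:H2→d13:-→d14:-→d15:-→d16:H6→d17:-→d18:-→d19:-→d20:H0→d21:- -> H0
  lookup 10.168.0.2: bits 0000101010101000 walk d0:-→d1:-→d2:-→d3:-→d4:-→d5:-→d6:-→d7:-→d8:H5→d9:-→d10:-→d11:H4→d12:H2→d13:-→d14:-→d15:-→d16:H6 -> H6
  add 74.224.0.0/11 -> H1 at depth 11
  add 10.168.198.129/32 -> H1 at depth 32
  - 74.224.0.0/11 clear@11
  - 10.160.0.0/12 clear@12
  lookup 10.168.198.129: bits 00001010101010001100011010000001 walk d0:-→d1:-→d2:-→d3:-→d4:-→d5:-→d6:-→d7:-→d8:H5→d9:-→d10:-→d11:H4→d12:-→d13:-→d14:-→d15:-→d16:H6→d17:-→d18:-→d19:-→d20:H0→d21:-→d22:H3→d23:-→d24:-→d25:-→d26:-→d27:-→d28:-→d29:-→d30:-→d31:-→d32:H1 -> H1
  add 10.168.0.0/16 -> H3 at depth 16
  lookup 10.160.0.5: bits 000010101010 walk d0:-→d1:-→d2:-→d3:-→d4:-→d5:-→d6:-→d7:-→d8:H5→d9:-→d10:-→d11:H4→d12:- -> H4

== LOOKUPS ==
["H5","no-route","H5","H0","H2","H5","H3","H3","H5","H0","H6","H1","H4"]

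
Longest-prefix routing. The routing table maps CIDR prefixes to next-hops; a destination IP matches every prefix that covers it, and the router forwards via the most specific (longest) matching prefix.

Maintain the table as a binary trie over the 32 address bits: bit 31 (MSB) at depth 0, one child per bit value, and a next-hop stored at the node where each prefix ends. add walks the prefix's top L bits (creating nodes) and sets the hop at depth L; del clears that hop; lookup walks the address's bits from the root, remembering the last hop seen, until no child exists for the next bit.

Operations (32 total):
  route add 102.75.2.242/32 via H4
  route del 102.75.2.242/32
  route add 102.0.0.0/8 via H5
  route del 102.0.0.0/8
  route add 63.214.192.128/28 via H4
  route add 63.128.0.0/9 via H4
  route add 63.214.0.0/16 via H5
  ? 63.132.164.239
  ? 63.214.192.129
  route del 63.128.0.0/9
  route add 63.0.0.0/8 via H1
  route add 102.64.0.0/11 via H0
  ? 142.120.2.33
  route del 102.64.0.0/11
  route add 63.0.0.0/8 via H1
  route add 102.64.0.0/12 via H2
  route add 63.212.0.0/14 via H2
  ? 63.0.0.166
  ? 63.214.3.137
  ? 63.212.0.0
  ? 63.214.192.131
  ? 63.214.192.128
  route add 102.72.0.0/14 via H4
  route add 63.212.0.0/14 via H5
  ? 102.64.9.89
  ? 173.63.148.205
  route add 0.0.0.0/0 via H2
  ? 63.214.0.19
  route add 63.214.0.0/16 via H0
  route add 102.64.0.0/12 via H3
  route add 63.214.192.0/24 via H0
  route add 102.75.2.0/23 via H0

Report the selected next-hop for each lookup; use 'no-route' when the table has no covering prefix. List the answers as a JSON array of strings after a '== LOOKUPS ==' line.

Trace:
  add 102.75.2.242/32 -> H4 at depth 32
  - 102.75.2.242/32 clear@32
  add 102.0.0.0/8 -> H5 at depth 8
  - 102.0.0.0/8 clear@8
  add 63.214.192.128/28 -> H4 at depth 28
  add 63.128.0.0/9 -> H4 at depth 9
  add 63.214.0.0/16 -> H5 at depth 16
  ? 63.132.164.239  path d0:-→d1:-→d2:-→d3:-→d4:-→d5:-→d6:-→d7:-→d8:-→d9:H4  best=H4
  ? 63.214.192.129  path d0:-→d1:-→d2:-→d3:-→d4:-→d5:-→d6:-→d7:-→d8:-→d9:H4→d10:-→d11:-→d12:-→d13:-→d14:-→d15:-→d16:H5→d17:-→d18:-→d19:-→d20:-→d21:-→d22:-→d23:-→d24:-→d25:-→d26:-→d27:-→d28:H4  best=H4
  - 63.128.0.0/9 clear@9
  add 63.0.0.0/8 -> H1 at depth 8
  add 102.64.0.0/11 -> H0 at depth 11
  ? 142.120.2.33  path d0:-  best=no-route
  - 102.64.0.0/11 clear@11
  add 63.0.0.0/8 -> H1 at depth 8
  add 102.64.0.0/12 -> H2 at depth 12
  add 63.212.0.0/14 -> H2 at depth 14
  ? 63.0.0.166  path d0:-→d1:-→d2:-→d3:-→d4:-→d5:-→d6:-→d7:-→d8:H1  best=H1
  ? 63.214.3.137  path d0:-→d1:-→d2:-→d3:-→d4:-→d5:-→d6:-→d7:-→d8:H1→d9:-→d10:-→d11:-→d12:-→d13:-→d14:H2→d15:-→d16:H5  best=H5
  ? 63.212.0.0  path d0:-→d1:-→d2:-→d3:-→d4:-→d5:-→d6:-→d7:-→d8:H1→d9:-→d10:-→d11:-→d12:-→d13:-→d14:H2  best=H2
  ? 63.214.192.131  path d0:-→d1:-→d2:-→d3:-→d4:-→d5:-→d6:-→d7:-→d8:H1→d9:-→d10:-→d11:-→d12:-→d13:-→d14:H2→d15:-→d16:H5→d17:-→d18:-→d19:-→d20:-→d21:-→d22:-→d23:-→d24:-→d25:-→d26:-→d27:-→d28:H4  best=H4
  ? 63.214.192.128  path d0:-→d1:-→d2:-→d3:-→d4:-→d5:-→d6:-→d7:-→d8:H1→d9:-→d10:-→d11:-→d12:-→d13:-→d14:H2→d15:-→d16:H5→d17:-→d18:-→d19:-→d20:-→d21:-→d22:-→d23:-→d24:-→d25:-→d26:-→d27:-→d28:H4  best=H4
  add 102.72.0.0/14 -> H4 at depth 14
  add 63.212.0.0/14 -> H5 at depth 14
  ? 102.64.9.89  path d0:-→d1:-→d2:-→d3:-→d4:-→d5:-→d6:-→d7:-→d8:-→d9:-→d10:-→d11:-→d12:H2  best=H2
  ? 173.63.148.205  path d0:-  best=no-route
  add 0.0.0.0/0 -> H2 at depth 0
  ? 63.214.0.19  path d0:H2→d1:-→d2:-→d3:-→d4:-→d5:-→d6:-→d7:-→d8:H1→d9:-→d10:-→d11:-→d12:-→d13:-→d14:H5→d15:-→d16:H5  best=H5
  add 63.214.0.0/16 -> H0 at depth 16
  add 102.64.0.0/12 -> H3 at depth 12
  add 63.214.192.0/24 -> H0 at depth 24
  add 102.75.2.0/23 -> H0 at depth 23

== LOOKUPS ==
["H4","H4","no-route","H1","H5","H2","H4","H4","H2","no-route","H5"]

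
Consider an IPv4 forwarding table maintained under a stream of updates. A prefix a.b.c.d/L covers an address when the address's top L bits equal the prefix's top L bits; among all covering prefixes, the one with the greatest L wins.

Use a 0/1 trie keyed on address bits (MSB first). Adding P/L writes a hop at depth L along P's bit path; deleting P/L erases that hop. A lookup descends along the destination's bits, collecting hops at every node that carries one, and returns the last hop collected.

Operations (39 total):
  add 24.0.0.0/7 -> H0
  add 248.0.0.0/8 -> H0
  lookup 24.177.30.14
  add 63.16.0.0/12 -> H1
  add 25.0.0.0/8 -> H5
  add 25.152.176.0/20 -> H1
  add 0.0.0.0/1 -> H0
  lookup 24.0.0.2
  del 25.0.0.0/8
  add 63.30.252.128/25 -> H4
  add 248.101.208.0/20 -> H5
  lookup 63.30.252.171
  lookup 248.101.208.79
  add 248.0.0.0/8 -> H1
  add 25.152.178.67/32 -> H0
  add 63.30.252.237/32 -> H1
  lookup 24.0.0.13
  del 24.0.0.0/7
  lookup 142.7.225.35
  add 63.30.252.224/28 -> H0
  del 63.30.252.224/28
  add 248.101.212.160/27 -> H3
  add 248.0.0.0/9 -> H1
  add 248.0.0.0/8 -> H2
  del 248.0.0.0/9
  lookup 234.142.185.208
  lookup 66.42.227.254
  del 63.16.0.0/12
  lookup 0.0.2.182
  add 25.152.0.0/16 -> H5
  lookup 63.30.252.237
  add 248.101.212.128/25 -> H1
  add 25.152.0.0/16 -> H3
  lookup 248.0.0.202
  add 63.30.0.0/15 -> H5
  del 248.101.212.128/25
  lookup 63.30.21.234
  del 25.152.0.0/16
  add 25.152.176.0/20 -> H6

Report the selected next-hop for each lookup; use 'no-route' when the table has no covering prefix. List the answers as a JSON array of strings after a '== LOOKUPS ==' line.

Process each operation:
  + 24.0.0.0/7 (H0) depth=7
  + 248.0.0.0/8 (H0) depth=8
  Q 24.177.30.14: descend 0001100 ; hops seen [H0] ; pick H0
  + 63.16.0.0/12 (H1) depth=12
  + 25.0.0.0/8 (H5) depth=8
  + 25.152.176.0/20 (H1) depth=20
  + 0.0.0.0/1 (H0) depth=1
  Q 24.0.0.2: descend 0001100 ; hops seen [H0,H0] ; pick H0
  - 25.0.0.0/8 clear@8
  + 63.30.252.128/25 (H4) depth=25
  + 248.101.208.0/20 (H5) depth=20
  Q 63.30.252.171: descend 0011111100011110111111001 ; hops seen [H0,H1,H4] ; pick H4
  Q 248.101.208.79: descend 11111000011001011101 ; hops seen [H0,H5] ; pick H5
  + 248.0.0.0/8 (H1) depth=8
  + 25.152.178.67/32 (H0) depth=32
  + 63.30.252.237/32 (H1) depth=32
  Q 24.0.0.13: descend 0001100 ; hops seen [H0,H0] ; pick H0
  - 24.0.0.0/7 clear@7
  Q 142.7.225.35: descend 1 ; hops seen [∅] ; pick no-route
  + 63.30.252.224/28 (H0) depth=28
  - 63.30.252.224/28 clear@28
  + 248.101.212.160/27 (H3) depth=27
  + 248.0.0.0/9 (H1) depth=9
  + 248.0.0.0/8 (H2) depth=8
  - 248.0.0.0/9 clear@9
  Q 234.142.185.208: descend 111 ; hops seen [∅] ; pick no-route
  Q 66.42.227.254: descend 0 ; hops seen [H0] ; pick H0
  - 63.16.0.0/12 clear@12
  Q 0.0.2.182: descend 000 ; hops seen [H0] ; pick H0
  + 25.152.0.0/16 (H5) depth=16
  Q 63.30.252.237: descend 00111111000111101111110011101101 ; hops seen [H0,H4,H1] ; pick H1
  + 248.101.212.128/25 (H1) depth=25
  + 25.152.0.0/16 (H3) depth=16
  Q 248.0.0.202: descend 111110000 ; hops seen [H2] ; pick H2
  + 63.30.0.0/15 (H5) depth=15
  - 248.101.212.128/25 clear@25
  Q 63.30.21.234: descend 0011111100011110 ; hops seen [H0,H5] ; pick H5
  - 25.152.0.0/16 clear@16
  + 25.152.176.0/20 (H6) depth=20

== LOOKUPS ==
["H0","H0","H4","H5","H0","no-route","no-route","H0","H0","H1","H2","H5"]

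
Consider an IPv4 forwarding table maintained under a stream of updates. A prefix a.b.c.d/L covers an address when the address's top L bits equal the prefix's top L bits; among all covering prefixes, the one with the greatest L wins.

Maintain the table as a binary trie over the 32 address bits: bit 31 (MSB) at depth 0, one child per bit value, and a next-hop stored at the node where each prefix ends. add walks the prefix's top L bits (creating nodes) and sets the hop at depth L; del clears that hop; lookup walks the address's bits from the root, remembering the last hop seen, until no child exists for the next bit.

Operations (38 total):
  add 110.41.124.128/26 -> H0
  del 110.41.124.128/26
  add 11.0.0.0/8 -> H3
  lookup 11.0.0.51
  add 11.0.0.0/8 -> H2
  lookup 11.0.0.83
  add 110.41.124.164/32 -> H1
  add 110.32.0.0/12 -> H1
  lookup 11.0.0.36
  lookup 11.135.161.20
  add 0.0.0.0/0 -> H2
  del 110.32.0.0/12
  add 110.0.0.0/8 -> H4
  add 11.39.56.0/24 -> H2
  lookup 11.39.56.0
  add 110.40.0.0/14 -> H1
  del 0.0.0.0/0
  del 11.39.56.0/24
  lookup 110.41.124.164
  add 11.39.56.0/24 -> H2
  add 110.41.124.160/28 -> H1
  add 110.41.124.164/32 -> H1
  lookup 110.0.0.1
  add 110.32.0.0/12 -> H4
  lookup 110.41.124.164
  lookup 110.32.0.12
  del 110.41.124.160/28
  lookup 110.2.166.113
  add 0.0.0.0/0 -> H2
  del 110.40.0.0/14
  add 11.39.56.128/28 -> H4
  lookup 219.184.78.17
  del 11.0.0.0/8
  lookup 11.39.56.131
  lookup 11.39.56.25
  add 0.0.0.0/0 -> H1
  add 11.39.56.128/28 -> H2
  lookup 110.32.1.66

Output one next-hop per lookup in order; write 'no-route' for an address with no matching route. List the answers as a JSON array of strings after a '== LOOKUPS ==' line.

Process each operation:
  add 110.41.124.128/26 -> H0 at depth 26
  - 110.41.124.128/26 clear@26
  add 11.0.0.0/8 -> H3 at depth 8
  ? 11.0.0.51  path d0:-→d1:-→d2:-→d3:-→d4:-→d5:-→d6:-→d7:-→d8:H3  best=H3
  add 11.0.0.0/8 -> H2 at depth 8
  ? 11.0.0.83  path d0:-→d1:-→d2:-→d3:-→d4:-→d5:-→d6:-→d7:-→d8:H2  best=H2
  add 110.41.124.164/32 -> H1 at depth 32
  add 110.32.0.0/12 -> H1 at depth 12
  ? 11.0.0.36  path d0:-→d1:-→d2:-→d3:-→d4:-→d5:-→d6:-→d7:-→d8:H2  best=H2
  ? 11.135.161.20  path d0:-→d1:-→d2:-→d3:-→d4:-→d5:-→d6:-→d7:-→d8:H2  best=H2
  add 0.0.0.0/0 -> H2 at depth 0
  - 110.32.0.0/12 clear@12
  add 110.0.0.0/8 -> H4 at depth 8
  add 11.39.56.0/24 -> H2 at depth 24
  ? 11.39.56.0  path d0:H2→d1:-→d2:-→d3:-→d4:-→d5:-→d6:-→d7:-→d8:H2→d9:-→d10:-→d11:-→d12:-→d13:-→d14:-→d15:-→d16:-→d17:-→d18:-→d19:-→d20:-→d21:-→d22:-→d23:-→d24:H2  best=H2
  add 110.40.0.0/14 -> H1 at depth 14
  - 0.0.0.0/0 clear@0
  - 11.39.56.0/24 clear@24
  ? 110.41.124.164  path d0:-→d1:-→d2:-→d3:-→d4:-→d5:-→d6:-→d7:-→d8:H4→d9:-→d10:-→d11:-→d12:-→d13:-→d14:H1→d15:-→d16:-→d17:-→d18:-→d19:-→d20:-→d21:-→d22:-→d23:-→d24:-→d25:-→d26:-→d27:-→d28:-→d29:-→d30:-→d31:-→d32:H1  best=H1
  add 11.39.56.0/24 -> H2 at depth 24
  add 110.41.124.160/28 -> H1 at depth 28
  add 110.41.124.164/32 -> H1 at depth 32
  ? 110.0.0.1  path d0:-→d1:-→d2:-→d3:-→d4:-→d5:-→d6:-→d7:-→d8:H4→d9:-→d10:-  best=H4
  add 110.32.0.0/12 -> H4 at depth 12
  ? 110.41.124.164  path d0:-→d1:-→d2:-→d3:-→d4:-→d5:-→d6:-→d7:-→d8:H4→d9:-→d10:-→d11:-→d12:H4→d13:-→d14:H1→d15:-→d16:-→d17:-→d18:-→d19:-→d20:-→d21:-→d22:-→d23:-→d24:-→d25:-→d26:-→d27:-→d28:H1→d29:-→d30:-→d31:-→d32:H1  best=H1
  ? 110.32.0.12  path d0:-→d1:-→d2:-→d3:-→d4:-→d5:-→d6:-→d7:-→d8:H4→d9:-→d10:-→d11:-→d12:H4  best=H4
  - 110.41.124.160/28 clear@28
  ? 110.2.166.113  path d0:-→d1:-→d2:-→d3:-→d4:-→d5:-→d6:-→d7:-→d8:H4→d9:-→d10:-  best=H4
  add 0.0.0.0/0 -> H2 at depth 0
  - 110.40.0.0/14 clear@14
  add 11.39.56.128/28 -> H4 at depth 28
  ? 219.184.78.17  path d0:H2  best=H2
  - 11.0.0.0/8 clear@8
  ? 11.39.56.131  path d0:H2→d1:-→d2:-→d3:-→d4:-→d5:-→d6:-→d7:-→d8:-→d9:-→d10:-→d11:-→d12:-→d13:-→d14:-→d15:-→d16:-→d17:-→d18:-→d19:-→d20:-→d21:-→d22:-→d23:-→d24:H2→d25:-→d26:-→d27:-→d28:H4  best=H4
  ? 11.39.56.25  path d0:H2→d1:-→d2:-→d3:-→d4:-→d5:-→d6:-→d7:-→d8:-→d9:-→d10:-→d11:-→d12:-→d13:-→d14:-→d15:-→d16:-→d17:-→d18:-→d19:-→d20:-→d21:-→d22:-→d23:-→d24:H2  best=H2
  add 0.0.0.0/0 -> H1 at depth 0
  add 11.39.56.128/28 -> H2 at depth 28
  ? 110.32.1.66  path d0:H1→d1:-→d2:-→d3:-→d4:-→d5:-→d6:-→d7:-→d8:H4→d9:-→d10:-→d11:-→d12:H4  best=H4

== LOOKUPS ==
["H3","H2","H2","H2","H2","H1","H4","H1","H4","H4","H2","H4","H2","H4"]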